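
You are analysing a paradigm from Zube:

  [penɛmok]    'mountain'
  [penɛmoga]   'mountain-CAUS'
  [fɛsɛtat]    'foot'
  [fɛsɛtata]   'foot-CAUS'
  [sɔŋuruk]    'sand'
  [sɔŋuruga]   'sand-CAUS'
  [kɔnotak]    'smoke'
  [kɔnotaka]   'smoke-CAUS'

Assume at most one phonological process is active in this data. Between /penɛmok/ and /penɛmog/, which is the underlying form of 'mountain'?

/penɛmog/

'mountain' shows [k] ~ [g] at the end of the stem ([penɛmok] vs [penɛmoga]).
The stem 'smoke' ([kɔnotak], [kɔnotaka]) shows [k] unchanged in both environments, so [k] cannot be basic with [g] derived before the CAUS suffix.
So /g/ is underlying, and a rule of word-final obstruent devoicing — voiced obstruents become voiceless word-finally — gives [k].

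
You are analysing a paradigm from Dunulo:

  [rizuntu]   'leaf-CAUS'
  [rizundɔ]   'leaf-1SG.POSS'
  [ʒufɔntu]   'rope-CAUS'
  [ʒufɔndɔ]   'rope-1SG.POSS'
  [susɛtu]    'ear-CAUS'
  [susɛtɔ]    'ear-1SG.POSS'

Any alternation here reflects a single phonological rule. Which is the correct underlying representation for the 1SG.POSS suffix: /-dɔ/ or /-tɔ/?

/-dɔ/

The 1SG.POSS suffix surfaces as [-dɔ] and [-tɔ], depending on the final segment of the stem.
By contrast the CAUS suffix keeps its initial [t] throughout — that segment must be underlying.
So the underlying form is /-dɔ/, and voiced stops become voiceless after a vowel.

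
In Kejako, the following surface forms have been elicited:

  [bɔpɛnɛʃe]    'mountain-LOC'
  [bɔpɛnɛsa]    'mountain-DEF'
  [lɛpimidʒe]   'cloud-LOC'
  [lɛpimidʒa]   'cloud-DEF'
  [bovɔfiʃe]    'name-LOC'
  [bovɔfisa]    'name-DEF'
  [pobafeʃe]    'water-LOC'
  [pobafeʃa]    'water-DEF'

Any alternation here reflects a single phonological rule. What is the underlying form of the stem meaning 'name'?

/bovɔfis/

'name' shows [ʃ] ~ [s] at the end of the stem ([bovɔfiʃe] vs [bovɔfisa]).
If /ʃ/ were underlying and a rule turned it into [s] before the DEF suffix, 'water' would also alternate; but it has [ʃ] in both [pobafeʃe] and [pobafeʃa].
The alternation reflects palatalization before a front vowel: /s/ becomes palato-alveolar [ʃ] before a front vowel. /s/ is underlying.
Hence 'name' is /bovɔfis/ underlyingly.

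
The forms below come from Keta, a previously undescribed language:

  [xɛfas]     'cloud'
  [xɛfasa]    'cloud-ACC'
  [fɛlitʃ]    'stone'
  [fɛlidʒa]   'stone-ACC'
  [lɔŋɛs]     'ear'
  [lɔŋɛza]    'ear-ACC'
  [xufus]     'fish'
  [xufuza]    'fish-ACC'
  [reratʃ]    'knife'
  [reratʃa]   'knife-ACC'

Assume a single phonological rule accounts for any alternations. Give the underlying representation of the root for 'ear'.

/lɔŋɛz/

In [lɔŋɛs] and [lɔŋɛza] the final segment of 'ear' alternates: [s] ~ [z].
Compare 'cloud', with invariant [s] in [xɛfas] and [xɛfasa]: an analysis with underlying /s/ and a rule producing [z] before the ACC suffix would wrongly predict alternation here too.
So /z/ is underlying, and a rule of word-final obstruent devoicing — voiced obstruents become voiceless word-finally — gives [s].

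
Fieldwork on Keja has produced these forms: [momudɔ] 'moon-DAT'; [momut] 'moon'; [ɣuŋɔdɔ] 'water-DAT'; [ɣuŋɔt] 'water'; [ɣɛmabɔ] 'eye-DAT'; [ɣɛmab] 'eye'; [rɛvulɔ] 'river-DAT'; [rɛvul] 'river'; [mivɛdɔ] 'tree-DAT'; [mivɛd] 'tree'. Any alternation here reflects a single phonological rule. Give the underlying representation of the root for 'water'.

/ɣuŋɔt/

In [ɣuŋɔdɔ] and [ɣuŋɔt] the final segment of 'water' alternates: [d] ~ [t].
If /d/ were underlying and a rule turned it into [t] in isolation, 'tree' would also alternate; but it has [d] in both [mivɛdɔ] and [mivɛd].
The underlying segment must be /t/; voiceless stops become voiced between vowels, yielding [d] there.
So 'water' = /ɣuŋɔt/.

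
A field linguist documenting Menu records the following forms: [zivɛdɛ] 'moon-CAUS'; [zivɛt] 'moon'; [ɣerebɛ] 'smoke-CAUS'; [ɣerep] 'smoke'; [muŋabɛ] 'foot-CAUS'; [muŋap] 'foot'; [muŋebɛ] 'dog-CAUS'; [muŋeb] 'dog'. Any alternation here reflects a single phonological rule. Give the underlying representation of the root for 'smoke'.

'smoke' shows [b] ~ [p] at the end of the stem ([ɣerebɛ] vs [ɣerep]).
If /b/ were underlying and a rule turned it into [p] in isolation, 'dog' would also alternate; but it has [b] in both [muŋebɛ] and [muŋeb].
Therefore /p/ is basic and [b] is derived by intervocalic voicing (voiceless stops become voiced between vowels).
Hence 'smoke' is /ɣerep/ underlyingly.

/ɣerep/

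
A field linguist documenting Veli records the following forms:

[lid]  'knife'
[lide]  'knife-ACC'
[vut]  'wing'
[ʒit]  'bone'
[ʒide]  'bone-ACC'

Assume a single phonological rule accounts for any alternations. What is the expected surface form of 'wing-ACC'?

[vude]

The root 'bone' surfaces as [ʒit] and [ʒide], with a stem-final [t] ~ [d] alternation.
Compare 'knife', with invariant [d] in [lid] and [lide]: an analysis with underlying /d/ and a rule producing [t] in isolation would wrongly predict alternation here too.
The underlying segment must be /t/; voiceless stops become voiced between vowels, yielding [d] there.
From [vut] the stem 'wing' is /vut/; between vowels this yields [vude].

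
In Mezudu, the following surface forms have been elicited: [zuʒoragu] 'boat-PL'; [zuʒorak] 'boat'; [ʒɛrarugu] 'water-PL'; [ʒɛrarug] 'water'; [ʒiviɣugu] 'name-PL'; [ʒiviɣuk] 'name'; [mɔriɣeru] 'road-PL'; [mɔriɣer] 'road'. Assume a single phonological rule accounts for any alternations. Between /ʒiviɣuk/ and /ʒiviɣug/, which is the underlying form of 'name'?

The root 'name' surfaces as [ʒiviɣugu] and [ʒiviɣuk], with a stem-final [g] ~ [k] alternation.
Compare 'water', with invariant [g] in [ʒɛrarugu] and [ʒɛrarug]: an analysis with underlying /g/ and a rule producing [k] in isolation would wrongly predict alternation here too.
Therefore /k/ is basic and [g] is derived by intervocalic voicing (voiceless stops become voiced between vowels).

/ʒiviɣuk/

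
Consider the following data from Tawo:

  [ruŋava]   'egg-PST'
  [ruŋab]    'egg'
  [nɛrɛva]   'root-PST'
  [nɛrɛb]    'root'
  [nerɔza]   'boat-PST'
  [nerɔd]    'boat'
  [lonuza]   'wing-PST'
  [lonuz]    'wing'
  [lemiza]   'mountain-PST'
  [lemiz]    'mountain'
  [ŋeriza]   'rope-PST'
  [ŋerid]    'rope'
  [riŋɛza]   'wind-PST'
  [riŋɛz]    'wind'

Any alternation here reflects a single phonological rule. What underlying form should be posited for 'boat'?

The root 'boat' surfaces as [nerɔza] and [nerɔd], with a stem-final [z] ~ [d] alternation.
If /z/ were underlying and a rule turned it into [d] in isolation, 'mountain' would also alternate; but it has [z] in both [lemiza] and [lemiz].
The alternation reflects intervocalic spirantization: voiced stops become fricatives between vowels. /d/ is underlying.

/nerɔd/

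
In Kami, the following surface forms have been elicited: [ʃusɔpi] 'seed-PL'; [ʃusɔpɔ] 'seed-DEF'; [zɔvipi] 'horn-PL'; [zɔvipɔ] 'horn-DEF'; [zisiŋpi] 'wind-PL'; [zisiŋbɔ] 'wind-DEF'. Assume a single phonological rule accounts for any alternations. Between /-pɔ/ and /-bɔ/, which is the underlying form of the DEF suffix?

The DEF morpheme has two allomorphs, [-bɔ] and [-pɔ].
By contrast the PL suffix keeps its initial [p] throughout — that segment must be underlying.
So the underlying form is /-bɔ/, and voiced stops become voiceless after a vowel.

/-bɔ/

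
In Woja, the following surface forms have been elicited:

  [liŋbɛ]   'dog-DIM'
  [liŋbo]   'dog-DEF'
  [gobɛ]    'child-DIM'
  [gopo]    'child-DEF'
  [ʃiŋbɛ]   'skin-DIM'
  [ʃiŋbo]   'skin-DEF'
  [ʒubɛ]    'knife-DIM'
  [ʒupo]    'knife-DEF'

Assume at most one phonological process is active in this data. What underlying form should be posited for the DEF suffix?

/-po/

The DEF suffix surfaces as [-bo] and [-po], depending on the final segment of the stem.
The DIM suffix, which begins with [b], is invariant after every stem; so [b] is not altered by any rule here.
So the underlying form is /-po/, and voiceless stops become voiced after a nasal.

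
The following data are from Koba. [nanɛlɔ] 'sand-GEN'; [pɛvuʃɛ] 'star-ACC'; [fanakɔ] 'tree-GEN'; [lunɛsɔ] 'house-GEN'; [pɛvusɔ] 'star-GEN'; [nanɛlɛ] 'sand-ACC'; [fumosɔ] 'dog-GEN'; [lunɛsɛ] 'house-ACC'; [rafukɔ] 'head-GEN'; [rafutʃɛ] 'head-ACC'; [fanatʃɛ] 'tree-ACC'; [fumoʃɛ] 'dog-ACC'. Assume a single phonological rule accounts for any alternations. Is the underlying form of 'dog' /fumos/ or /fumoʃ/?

/fumoʃ/

The root 'dog' surfaces as [fumosɔ] and [fumoʃɛ], with a stem-final [s] ~ [ʃ] alternation.
If /s/ were underlying and a rule turned it into [ʃ] before the ACC suffix, 'house' would also alternate; but it has [s] in both [lunɛsɔ] and [lunɛsɛ].
Therefore /ʃ/ is basic and [s] is derived by depalatalization (palato-alveolar /tʃ/ and /ʃ/ become [k] and [s] when no front vowel follows).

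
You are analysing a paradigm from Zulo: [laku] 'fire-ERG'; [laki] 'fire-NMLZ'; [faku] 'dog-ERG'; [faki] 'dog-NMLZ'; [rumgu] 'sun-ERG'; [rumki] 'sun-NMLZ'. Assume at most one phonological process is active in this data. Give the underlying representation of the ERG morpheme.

The ERG suffix surfaces as [-gu] and [-ku], depending on the final segment of the stem.
The NMLZ suffix, which begins with [k], is invariant after every stem; so [k] is not altered by any rule here.
The ERG suffix is therefore /-gu/ underlyingly, with post-vocalic devoicing: voiced stops become voiceless after a vowel.

/-gu/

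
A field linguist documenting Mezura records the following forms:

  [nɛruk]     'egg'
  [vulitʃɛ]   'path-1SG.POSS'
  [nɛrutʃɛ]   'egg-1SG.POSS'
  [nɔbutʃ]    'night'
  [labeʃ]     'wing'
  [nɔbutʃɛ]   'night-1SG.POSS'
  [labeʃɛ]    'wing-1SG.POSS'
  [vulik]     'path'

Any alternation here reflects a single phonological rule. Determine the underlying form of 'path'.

/vulik/

In [vulik] and [vulitʃɛ] the final segment of 'path' alternates: [k] ~ [tʃ].
But 'night' keeps [tʃ] in both environments ([nɔbutʃ], [nɔbutʃɛ]), so there is no rule changing /tʃ/ to [k] in isolation.
So /k/ is underlying, and a rule of palatalization before a front vowel — /k/ becomes palato-alveolar [tʃ] before a front vowel — gives [tʃ].
Hence 'path' is /vulik/ underlyingly.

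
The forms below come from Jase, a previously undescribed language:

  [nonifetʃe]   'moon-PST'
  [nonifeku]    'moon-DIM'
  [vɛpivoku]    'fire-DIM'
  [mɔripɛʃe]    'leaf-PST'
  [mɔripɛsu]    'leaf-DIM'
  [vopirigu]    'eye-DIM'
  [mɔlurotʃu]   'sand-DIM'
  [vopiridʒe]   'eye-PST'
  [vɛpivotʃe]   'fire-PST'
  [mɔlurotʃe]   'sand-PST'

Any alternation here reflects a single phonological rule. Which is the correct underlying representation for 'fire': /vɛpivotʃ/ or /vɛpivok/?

/vɛpivok/

'fire' shows [tʃ] ~ [k] at the end of the stem ([vɛpivotʃe] vs [vɛpivoku]).
But 'sand' keeps [tʃ] in both environments ([mɔlurotʃe], [mɔlurotʃu]), so there is no rule changing /tʃ/ to [k] before the DIM suffix.
The underlying segment must be /k/; /k/, /g/ and /s/ become palato-alveolar [tʃ], [dʒ] and [ʃ] before a front vowel, yielding [tʃ] there.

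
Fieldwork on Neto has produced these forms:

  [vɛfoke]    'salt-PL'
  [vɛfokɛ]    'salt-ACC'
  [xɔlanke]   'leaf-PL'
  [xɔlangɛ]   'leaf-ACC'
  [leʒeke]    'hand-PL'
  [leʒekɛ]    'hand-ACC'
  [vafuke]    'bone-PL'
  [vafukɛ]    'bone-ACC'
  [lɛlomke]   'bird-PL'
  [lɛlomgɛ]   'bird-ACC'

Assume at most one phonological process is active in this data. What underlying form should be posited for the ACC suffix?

/-gɛ/

The ACC suffix surfaces as [-gɛ] and [-kɛ], depending on the final segment of the stem.
By contrast the PL suffix keeps its initial [k] throughout — that segment must be underlying.
The ACC suffix is therefore /-gɛ/ underlyingly, with post-vocalic devoicing: voiced stops become voiceless after a vowel.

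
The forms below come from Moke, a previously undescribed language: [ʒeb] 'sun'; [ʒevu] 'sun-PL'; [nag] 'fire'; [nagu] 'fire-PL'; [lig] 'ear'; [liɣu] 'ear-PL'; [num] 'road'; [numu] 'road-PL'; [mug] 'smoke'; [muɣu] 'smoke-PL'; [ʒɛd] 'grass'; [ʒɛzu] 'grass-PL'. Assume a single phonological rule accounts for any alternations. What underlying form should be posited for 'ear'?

'ear' shows [g] ~ [ɣ] at the end of the stem ([lig] vs [liɣu]).
But 'fire' keeps [g] in both environments ([nag], [nagu]), so there is no rule changing /g/ to [ɣ] before the PL suffix.
So /ɣ/ is underlying, and a rule of word-final hardening — voiced fricatives become stops word-finally — gives [g].

/liɣ/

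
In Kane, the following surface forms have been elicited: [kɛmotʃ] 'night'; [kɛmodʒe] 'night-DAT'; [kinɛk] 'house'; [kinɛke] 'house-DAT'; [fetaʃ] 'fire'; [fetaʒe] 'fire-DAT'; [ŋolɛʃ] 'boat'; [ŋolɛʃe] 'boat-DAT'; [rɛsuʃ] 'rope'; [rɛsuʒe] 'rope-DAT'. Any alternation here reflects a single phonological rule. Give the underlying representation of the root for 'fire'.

/fetaʒ/

The stem for 'fire' ends in [ʃ] in [fetaʃ] but [ʒ] in [fetaʒe].
Compare 'boat', with invariant [ʃ] in [ŋolɛʃ] and [ŋolɛʃe]: an analysis with underlying /ʃ/ and a rule producing [ʒ] before the DAT suffix would wrongly predict alternation here too.
Therefore /ʒ/ is basic and [ʃ] is derived by word-final obstruent devoicing (voiced obstruents become voiceless word-finally).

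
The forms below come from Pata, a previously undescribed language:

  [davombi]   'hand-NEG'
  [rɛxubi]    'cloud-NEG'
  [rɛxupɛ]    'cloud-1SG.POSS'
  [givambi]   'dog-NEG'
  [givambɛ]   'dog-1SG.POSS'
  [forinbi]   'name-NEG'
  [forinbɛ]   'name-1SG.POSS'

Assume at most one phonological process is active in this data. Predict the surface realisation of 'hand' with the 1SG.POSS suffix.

[davombɛ]

The 1SG.POSS morpheme has two allomorphs, [-bɛ] and [-pɛ].
By contrast the NEG suffix keeps its initial [b] throughout — that segment must be underlying.
The 1SG.POSS suffix is therefore /-pɛ/ underlyingly, with post-nasal voicing: voiceless stops become voiced after a nasal.
After 'hand', which ends in a nasal, the suffix surfaces as [-bɛ], giving [davombɛ].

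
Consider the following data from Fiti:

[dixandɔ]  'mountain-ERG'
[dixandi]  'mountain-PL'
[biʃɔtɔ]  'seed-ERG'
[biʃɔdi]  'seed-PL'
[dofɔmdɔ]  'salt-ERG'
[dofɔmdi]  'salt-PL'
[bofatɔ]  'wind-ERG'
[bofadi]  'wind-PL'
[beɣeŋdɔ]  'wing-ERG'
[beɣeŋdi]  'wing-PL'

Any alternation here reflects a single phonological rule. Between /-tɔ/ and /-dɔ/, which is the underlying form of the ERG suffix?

/-tɔ/

The ERG suffix surfaces as [-dɔ] and [-tɔ], depending on the final segment of the stem.
The PL suffix, which begins with [d], is invariant after every stem; so [d] is not altered by any rule here.
So the underlying form is /-tɔ/, and voiceless stops become voiced after a nasal.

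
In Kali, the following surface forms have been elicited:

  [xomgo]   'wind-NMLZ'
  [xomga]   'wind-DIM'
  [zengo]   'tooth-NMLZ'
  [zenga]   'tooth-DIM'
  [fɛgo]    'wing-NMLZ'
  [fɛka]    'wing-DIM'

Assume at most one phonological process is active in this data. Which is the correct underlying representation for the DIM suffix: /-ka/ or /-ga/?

/-ka/

The DIM morpheme has two allomorphs, [-ga] and [-ka].
By contrast the NMLZ suffix keeps its initial [g] throughout — that segment must be underlying.
So the underlying form is /-ka/, and voiceless stops become voiced after a nasal.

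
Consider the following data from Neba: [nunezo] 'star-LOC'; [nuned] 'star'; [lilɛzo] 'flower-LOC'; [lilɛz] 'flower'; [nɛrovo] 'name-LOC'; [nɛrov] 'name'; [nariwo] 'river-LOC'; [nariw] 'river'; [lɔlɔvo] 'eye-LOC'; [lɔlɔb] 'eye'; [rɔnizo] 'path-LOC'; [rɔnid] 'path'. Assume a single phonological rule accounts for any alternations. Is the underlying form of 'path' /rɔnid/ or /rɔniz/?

/rɔnid/

In [rɔnizo] and [rɔnid] the final segment of 'path' alternates: [z] ~ [d].
But 'flower' keeps [z] in both environments ([lilɛzo], [lilɛz]), so there is no rule changing /z/ to [d] in isolation.
So /d/ is underlying, and a rule of intervocalic spirantization — voiced stops become fricatives between vowels — gives [z].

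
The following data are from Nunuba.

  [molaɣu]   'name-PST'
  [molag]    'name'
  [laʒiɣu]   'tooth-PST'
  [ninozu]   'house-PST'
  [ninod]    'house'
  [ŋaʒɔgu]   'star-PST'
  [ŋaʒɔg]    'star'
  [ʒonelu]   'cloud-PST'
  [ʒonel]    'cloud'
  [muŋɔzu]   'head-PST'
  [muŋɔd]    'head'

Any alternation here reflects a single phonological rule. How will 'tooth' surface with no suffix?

The root 'name' surfaces as [molaɣu] and [molag], with a stem-final [ɣ] ~ [g] alternation.
The stem 'star' ([ŋaʒɔgu], [ŋaʒɔg]) shows [g] unchanged in both environments, so [g] cannot be basic with [ɣ] derived before the PST suffix.
The underlying segment must be /ɣ/; voiced fricatives become stops word-finally, yielding [g] there.
From [laʒiɣu] the stem 'tooth' is /laʒiɣ/; word-finally this yields [laʒig].

[laʒig]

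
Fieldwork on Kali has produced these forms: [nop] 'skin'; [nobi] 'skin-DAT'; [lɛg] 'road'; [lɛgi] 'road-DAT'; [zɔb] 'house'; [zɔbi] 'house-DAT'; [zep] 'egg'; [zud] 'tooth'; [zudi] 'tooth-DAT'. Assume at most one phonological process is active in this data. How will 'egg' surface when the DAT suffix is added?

The root 'skin' surfaces as [nop] and [nobi], with a stem-final [p] ~ [b] alternation.
But 'house' keeps [b] in both environments ([zɔb], [zɔbi]), so there is no rule changing /b/ to [p] in isolation.
The alternation reflects intervocalic voicing: voiceless stops become voiced between vowels. /p/ is underlying.
From [zep] the stem 'egg' is /zep/; between vowels this yields [zebi].

[zebi]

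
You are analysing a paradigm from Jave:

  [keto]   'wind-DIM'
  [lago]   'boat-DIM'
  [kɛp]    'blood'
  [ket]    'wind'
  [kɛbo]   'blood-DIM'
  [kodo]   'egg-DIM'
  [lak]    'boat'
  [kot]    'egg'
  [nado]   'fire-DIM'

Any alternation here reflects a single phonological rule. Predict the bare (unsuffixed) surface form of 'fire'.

The root 'egg' surfaces as [kodo] and [kot], with a stem-final [d] ~ [t] alternation.
Compare 'wind', with invariant [t] in [keto] and [ket]: an analysis with underlying /t/ and a rule producing [d] before the DIM suffix would wrongly predict alternation here too.
The alternation reflects word-final obstruent devoicing: voiced obstruents become voiceless word-finally. /d/ is underlying.
The one attested form of 'fire', [nado], shows underlying /nad/. Applying the same rule word-finally gives [nat].

[nat]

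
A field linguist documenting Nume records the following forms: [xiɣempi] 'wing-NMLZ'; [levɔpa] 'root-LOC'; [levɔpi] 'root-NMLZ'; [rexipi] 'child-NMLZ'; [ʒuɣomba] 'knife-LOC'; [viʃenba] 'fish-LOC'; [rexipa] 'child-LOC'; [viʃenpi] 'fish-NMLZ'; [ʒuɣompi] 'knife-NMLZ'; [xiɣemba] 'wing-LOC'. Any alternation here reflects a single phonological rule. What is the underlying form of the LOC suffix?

The LOC suffix surfaces as [-ba] and [-pa], depending on the final segment of the stem.
The NMLZ suffix, which begins with [p], is invariant after every stem; so [p] is not altered by any rule here.
The LOC suffix is therefore /-ba/ underlyingly, with post-vocalic devoicing: voiced stops become voiceless after a vowel.

/-ba/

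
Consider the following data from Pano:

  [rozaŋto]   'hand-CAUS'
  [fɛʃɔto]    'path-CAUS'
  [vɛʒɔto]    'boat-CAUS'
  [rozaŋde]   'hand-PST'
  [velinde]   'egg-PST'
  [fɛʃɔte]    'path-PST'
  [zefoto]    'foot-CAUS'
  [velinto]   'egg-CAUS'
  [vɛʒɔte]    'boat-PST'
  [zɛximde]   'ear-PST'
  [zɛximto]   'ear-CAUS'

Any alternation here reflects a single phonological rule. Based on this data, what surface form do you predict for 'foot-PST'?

The PST suffix surfaces as [-de] and [-te], depending on the final segment of the stem.
By contrast the CAUS suffix keeps its initial [t] throughout — that segment must be underlying.
The PST suffix is therefore /-de/ underlyingly, with post-vocalic devoicing: voiced stops become voiceless after a vowel.
After 'foot', which ends in a vowel, the suffix surfaces as [-te], giving [zefote].

[zefote]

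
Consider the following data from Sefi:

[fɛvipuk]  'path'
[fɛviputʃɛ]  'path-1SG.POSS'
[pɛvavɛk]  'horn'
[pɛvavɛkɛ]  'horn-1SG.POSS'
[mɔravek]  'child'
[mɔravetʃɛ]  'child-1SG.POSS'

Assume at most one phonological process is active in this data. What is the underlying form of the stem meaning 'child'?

'child' shows [k] ~ [tʃ] at the end of the stem ([mɔravek] vs [mɔravetʃɛ]).
If /k/ were underlying and a rule turned it into [tʃ] before the 1SG.POSS suffix, 'horn' would also alternate; but it has [k] in both [pɛvavɛk] and [pɛvavɛkɛ].
The alternation reflects depalatalization: palato-alveolar /tʃ/ becomes [k] when no front vowel follows. /tʃ/ is underlying.

/mɔravetʃ/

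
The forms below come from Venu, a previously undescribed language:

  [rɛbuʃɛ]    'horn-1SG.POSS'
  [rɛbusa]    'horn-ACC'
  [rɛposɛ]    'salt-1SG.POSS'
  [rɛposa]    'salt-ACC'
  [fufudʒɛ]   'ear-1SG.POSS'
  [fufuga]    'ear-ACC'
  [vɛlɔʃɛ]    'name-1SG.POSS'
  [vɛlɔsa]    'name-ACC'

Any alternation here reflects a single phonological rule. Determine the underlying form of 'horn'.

The stem for 'horn' ends in [ʃ] in [rɛbuʃɛ] but [s] in [rɛbusa].
The stem 'salt' ([rɛposɛ], [rɛposa]) shows [s] unchanged in both environments, so [s] cannot be basic with [ʃ] derived before the 1SG.POSS suffix.
So /ʃ/ is underlying, and a rule of depalatalization — palato-alveolar /dʒ/ and /ʃ/ become [g] and [s] when no front vowel follows — gives [s].
The underlying form of 'horn' is therefore /rɛbuʃ/.

/rɛbuʃ/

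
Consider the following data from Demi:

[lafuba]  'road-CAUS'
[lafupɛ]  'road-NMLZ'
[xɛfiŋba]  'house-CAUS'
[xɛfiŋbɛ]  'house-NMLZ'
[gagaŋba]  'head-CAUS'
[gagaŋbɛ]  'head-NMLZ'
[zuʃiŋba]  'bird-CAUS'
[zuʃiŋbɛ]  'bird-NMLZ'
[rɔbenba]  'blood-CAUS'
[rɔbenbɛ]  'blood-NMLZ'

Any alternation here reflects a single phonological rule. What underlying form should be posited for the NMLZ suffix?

The NMLZ suffix surfaces as [-bɛ] and [-pɛ], depending on the final segment of the stem.
By contrast the CAUS suffix keeps its initial [b] throughout — that segment must be underlying.
The NMLZ suffix is therefore /-pɛ/ underlyingly, with post-nasal voicing: voiceless stops become voiced after a nasal.

/-pɛ/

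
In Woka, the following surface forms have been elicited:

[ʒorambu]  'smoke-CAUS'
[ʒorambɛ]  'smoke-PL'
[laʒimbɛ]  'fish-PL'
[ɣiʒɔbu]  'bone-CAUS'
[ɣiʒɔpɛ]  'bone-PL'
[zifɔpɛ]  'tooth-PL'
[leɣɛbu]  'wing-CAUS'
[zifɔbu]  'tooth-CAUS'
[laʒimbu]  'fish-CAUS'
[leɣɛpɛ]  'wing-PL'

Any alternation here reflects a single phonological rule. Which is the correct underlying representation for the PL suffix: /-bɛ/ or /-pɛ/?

The PL suffix surfaces as [-bɛ] and [-pɛ], depending on the final segment of the stem.
By contrast the CAUS suffix keeps its initial [b] throughout — that segment must be underlying.
The PL suffix is therefore /-pɛ/ underlyingly, with post-nasal voicing: voiceless stops become voiced after a nasal.

/-pɛ/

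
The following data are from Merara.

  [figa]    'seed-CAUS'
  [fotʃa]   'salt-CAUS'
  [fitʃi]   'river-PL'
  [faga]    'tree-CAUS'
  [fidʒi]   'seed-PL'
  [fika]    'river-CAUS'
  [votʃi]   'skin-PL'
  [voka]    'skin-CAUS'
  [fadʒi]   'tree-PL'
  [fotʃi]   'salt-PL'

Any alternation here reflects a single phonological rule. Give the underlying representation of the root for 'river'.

/fik/

The root 'river' surfaces as [fika] and [fitʃi], with a stem-final [k] ~ [tʃ] alternation.
But 'salt' keeps [tʃ] in both environments ([fotʃa], [fotʃi]), so there is no rule changing /tʃ/ to [k] before the CAUS suffix.
The alternation reflects palatalization before a front vowel: /k/ and /g/ become palato-alveolar [tʃ] and [dʒ] before a front vowel. /k/ is underlying.
Hence 'river' is /fik/ underlyingly.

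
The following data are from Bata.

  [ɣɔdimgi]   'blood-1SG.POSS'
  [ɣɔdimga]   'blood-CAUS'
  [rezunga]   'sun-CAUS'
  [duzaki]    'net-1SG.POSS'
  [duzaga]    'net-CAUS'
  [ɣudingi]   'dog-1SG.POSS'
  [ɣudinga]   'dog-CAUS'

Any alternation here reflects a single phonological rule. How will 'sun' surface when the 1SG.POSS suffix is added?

[rezungi]

The 1SG.POSS suffix surfaces as [-gi] and [-ki], depending on the final segment of the stem.
The CAUS suffix, which begins with [g], is invariant after every stem; so [g] is not altered by any rule here.
The 1SG.POSS suffix is therefore /-ki/ underlyingly, with post-nasal voicing: voiceless stops become voiced after a nasal.
After 'sun', which ends in a nasal, the suffix surfaces as [-gi], giving [rezungi].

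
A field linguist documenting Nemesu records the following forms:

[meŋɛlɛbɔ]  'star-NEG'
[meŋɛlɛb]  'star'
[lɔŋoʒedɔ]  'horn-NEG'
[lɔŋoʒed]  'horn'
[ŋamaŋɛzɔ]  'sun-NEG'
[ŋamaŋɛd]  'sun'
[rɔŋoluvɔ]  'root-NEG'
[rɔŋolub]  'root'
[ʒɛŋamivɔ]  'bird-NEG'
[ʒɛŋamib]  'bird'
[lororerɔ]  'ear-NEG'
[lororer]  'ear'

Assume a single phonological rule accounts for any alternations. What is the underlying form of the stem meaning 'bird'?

/ʒɛŋamiv/

The root 'bird' surfaces as [ʒɛŋamivɔ] and [ʒɛŋamib], with a stem-final [v] ~ [b] alternation.
The stem 'star' ([meŋɛlɛbɔ], [meŋɛlɛb]) shows [b] unchanged in both environments, so [b] cannot be basic with [v] derived before the NEG suffix.
The underlying segment must be /v/; voiced fricatives become stops word-finally, yielding [b] there.
The underlying form of 'bird' is therefore /ʒɛŋamiv/.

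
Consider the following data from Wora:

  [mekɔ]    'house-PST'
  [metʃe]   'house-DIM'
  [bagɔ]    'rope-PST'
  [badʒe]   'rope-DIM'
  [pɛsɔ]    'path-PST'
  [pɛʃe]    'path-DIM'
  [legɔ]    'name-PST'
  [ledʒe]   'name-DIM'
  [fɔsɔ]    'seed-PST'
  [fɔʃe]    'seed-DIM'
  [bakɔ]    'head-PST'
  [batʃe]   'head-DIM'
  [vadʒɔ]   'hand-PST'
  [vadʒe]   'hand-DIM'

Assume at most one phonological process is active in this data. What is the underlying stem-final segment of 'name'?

The root 'name' surfaces as [legɔ] and [ledʒe], with a stem-final [g] ~ [dʒ] alternation.
If /dʒ/ were underlying and a rule turned it into [g] before the PST suffix, 'hand' would also alternate; but it has [dʒ] in both [vadʒɔ] and [vadʒe].
Therefore /g/ is basic and [dʒ] is derived by palatalization before a front vowel (/k/, /g/ and /s/ become palato-alveolar [tʃ], [dʒ] and [ʃ] before a front vowel).

/g/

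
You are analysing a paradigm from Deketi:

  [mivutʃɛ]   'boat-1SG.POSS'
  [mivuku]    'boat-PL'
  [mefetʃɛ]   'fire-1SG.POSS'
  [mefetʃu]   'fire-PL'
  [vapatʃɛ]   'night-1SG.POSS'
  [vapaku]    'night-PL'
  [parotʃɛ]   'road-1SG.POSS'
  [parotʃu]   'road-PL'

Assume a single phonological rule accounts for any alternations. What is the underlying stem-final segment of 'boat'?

/k/

In [mivutʃɛ] and [mivuku] the final segment of 'boat' alternates: [tʃ] ~ [k].
But 'road' keeps [tʃ] in both environments ([parotʃɛ], [parotʃu]), so there is no rule changing /tʃ/ to [k] before the PL suffix.
The alternation reflects palatalization before a front vowel: /k/ becomes palato-alveolar [tʃ] before a front vowel. /k/ is underlying.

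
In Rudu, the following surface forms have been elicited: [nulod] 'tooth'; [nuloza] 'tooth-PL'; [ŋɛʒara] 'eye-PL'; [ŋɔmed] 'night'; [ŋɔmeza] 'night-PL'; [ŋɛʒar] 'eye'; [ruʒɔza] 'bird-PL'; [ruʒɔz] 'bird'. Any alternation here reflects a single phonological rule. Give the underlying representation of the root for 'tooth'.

The root 'tooth' surfaces as [nuloza] and [nulod], with a stem-final [z] ~ [d] alternation.
Compare 'bird', with invariant [z] in [ruʒɔza] and [ruʒɔz]: an analysis with underlying /z/ and a rule producing [d] in isolation would wrongly predict alternation here too.
The alternation reflects intervocalic spirantization: voiced stops become fricatives between vowels. /d/ is underlying.

/nulod/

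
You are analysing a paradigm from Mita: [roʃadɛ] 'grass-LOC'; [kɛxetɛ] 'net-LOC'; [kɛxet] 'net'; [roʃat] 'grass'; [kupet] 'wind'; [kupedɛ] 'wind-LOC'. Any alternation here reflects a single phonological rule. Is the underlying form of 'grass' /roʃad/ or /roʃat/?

/roʃad/

In [roʃat] and [roʃadɛ] the final segment of 'grass' alternates: [t] ~ [d].
The stem 'net' ([kɛxet], [kɛxetɛ]) shows [t] unchanged in both environments, so [t] cannot be basic with [d] derived before the LOC suffix.
The underlying segment must be /d/; voiced obstruents become voiceless word-finally, yielding [t] there.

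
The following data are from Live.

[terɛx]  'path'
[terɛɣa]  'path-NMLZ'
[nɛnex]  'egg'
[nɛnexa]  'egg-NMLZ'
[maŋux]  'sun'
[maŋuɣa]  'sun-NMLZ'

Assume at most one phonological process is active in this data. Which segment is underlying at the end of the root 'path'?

/ɣ/

The root 'path' surfaces as [terɛx] and [terɛɣa], with a stem-final [x] ~ [ɣ] alternation.
But 'egg' keeps [x] in both environments ([nɛnex], [nɛnexa]), so there is no rule changing /x/ to [ɣ] before the NMLZ suffix.
So /ɣ/ is underlying, and a rule of word-final obstruent devoicing — voiced obstruents become voiceless word-finally — gives [x].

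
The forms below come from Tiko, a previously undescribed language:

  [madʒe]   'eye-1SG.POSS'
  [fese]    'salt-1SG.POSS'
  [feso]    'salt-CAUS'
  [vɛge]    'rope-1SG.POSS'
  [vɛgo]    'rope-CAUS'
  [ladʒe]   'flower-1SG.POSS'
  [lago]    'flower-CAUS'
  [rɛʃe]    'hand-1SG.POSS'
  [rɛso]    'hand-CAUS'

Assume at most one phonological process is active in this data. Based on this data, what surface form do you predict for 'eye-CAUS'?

[mago]

In [ladʒe] and [lago] the final segment of 'flower' alternates: [dʒ] ~ [g].
The stem 'rope' ([vɛge], [vɛgo]) shows [g] unchanged in both environments, so [g] cannot be basic with [dʒ] derived before the 1SG.POSS suffix.
So /dʒ/ is underlying, and a rule of depalatalization — palato-alveolar /dʒ/ and /ʃ/ become [g] and [s] when no front vowel follows — gives [g].
From [madʒe] the stem 'eye' is /madʒ/; when no front vowel follows this yields [mago].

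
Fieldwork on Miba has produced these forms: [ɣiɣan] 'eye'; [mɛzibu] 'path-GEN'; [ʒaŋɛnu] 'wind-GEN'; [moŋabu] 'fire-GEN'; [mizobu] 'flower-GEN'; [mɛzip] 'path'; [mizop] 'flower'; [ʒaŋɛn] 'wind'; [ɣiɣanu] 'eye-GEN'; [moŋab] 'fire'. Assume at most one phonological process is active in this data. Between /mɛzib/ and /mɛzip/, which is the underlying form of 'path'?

The root 'path' surfaces as [mɛzibu] and [mɛzip], with a stem-final [b] ~ [p] alternation.
Compare 'fire', with invariant [b] in [moŋabu] and [moŋab]: an analysis with underlying /b/ and a rule producing [p] in isolation would wrongly predict alternation here too.
The underlying segment must be /p/; voiceless stops become voiced between vowels, yielding [b] there.

/mɛzip/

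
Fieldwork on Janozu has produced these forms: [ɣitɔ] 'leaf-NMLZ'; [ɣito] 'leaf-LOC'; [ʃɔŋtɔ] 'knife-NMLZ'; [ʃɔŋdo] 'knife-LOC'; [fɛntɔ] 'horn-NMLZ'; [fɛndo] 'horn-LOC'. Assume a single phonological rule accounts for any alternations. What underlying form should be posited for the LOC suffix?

/-do/

The LOC suffix surfaces as [-do] and [-to], depending on the final segment of the stem.
By contrast the NMLZ suffix keeps its initial [t] throughout — that segment must be underlying.
The LOC suffix is therefore /-do/ underlyingly, with post-vocalic devoicing: voiced stops become voiceless after a vowel.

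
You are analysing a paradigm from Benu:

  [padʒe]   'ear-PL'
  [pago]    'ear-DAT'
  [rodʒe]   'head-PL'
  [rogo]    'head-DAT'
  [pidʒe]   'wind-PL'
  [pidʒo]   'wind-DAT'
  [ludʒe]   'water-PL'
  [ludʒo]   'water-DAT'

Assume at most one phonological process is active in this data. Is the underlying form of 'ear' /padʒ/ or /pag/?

/pag/

'ear' shows [dʒ] ~ [g] at the end of the stem ([padʒe] vs [pago]).
The stem 'wind' ([pidʒe], [pidʒo]) shows [dʒ] unchanged in both environments, so [dʒ] cannot be basic with [g] derived before the DAT suffix.
Therefore /g/ is basic and [dʒ] is derived by palatalization before a front vowel (/g/ becomes palato-alveolar [dʒ] before a front vowel).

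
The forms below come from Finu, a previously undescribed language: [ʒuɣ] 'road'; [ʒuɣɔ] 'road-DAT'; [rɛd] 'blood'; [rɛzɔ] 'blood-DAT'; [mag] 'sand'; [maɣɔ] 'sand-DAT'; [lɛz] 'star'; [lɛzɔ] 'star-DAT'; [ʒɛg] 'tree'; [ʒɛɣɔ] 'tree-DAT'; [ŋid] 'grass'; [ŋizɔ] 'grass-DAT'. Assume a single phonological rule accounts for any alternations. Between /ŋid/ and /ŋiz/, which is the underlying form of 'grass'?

/ŋid/

The root 'grass' surfaces as [ŋid] and [ŋizɔ], with a stem-final [d] ~ [z] alternation.
If /z/ were underlying and a rule turned it into [d] in isolation, 'star' would also alternate; but it has [z] in both [lɛz] and [lɛzɔ].
Therefore /d/ is basic and [z] is derived by intervocalic spirantization (voiced stops become fricatives between vowels).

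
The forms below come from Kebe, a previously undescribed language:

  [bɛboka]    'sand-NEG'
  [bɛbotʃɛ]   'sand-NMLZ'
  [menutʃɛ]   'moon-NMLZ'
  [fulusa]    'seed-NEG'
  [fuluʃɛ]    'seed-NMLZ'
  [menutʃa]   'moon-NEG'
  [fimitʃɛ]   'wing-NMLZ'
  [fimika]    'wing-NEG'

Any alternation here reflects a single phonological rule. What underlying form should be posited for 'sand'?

The root 'sand' surfaces as [bɛbotʃɛ] and [bɛboka], with a stem-final [tʃ] ~ [k] alternation.
If /tʃ/ were underlying and a rule turned it into [k] before the NEG suffix, 'moon' would also alternate; but it has [tʃ] in both [menutʃɛ] and [menutʃa].
So /k/ is underlying, and a rule of palatalization before a front vowel — /k/ and /s/ become palato-alveolar [tʃ] and [ʃ] before a front vowel — gives [tʃ].

/bɛbok/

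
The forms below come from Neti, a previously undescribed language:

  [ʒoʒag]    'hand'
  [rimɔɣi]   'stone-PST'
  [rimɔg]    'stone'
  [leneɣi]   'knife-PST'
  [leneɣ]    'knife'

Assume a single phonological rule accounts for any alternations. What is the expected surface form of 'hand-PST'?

[ʒoʒaɣi]

'stone' shows [ɣ] ~ [g] at the end of the stem ([rimɔɣi] vs [rimɔg]).
Compare 'knife', with invariant [ɣ] in [leneɣi] and [leneɣ]: an analysis with underlying /ɣ/ and a rule producing [g] in isolation would wrongly predict alternation here too.
Therefore /g/ is basic and [ɣ] is derived by intervocalic spirantization (voiced stops become fricatives between vowels).
The one attested form of 'hand', [ʒoʒag], shows underlying /ʒoʒag/. Applying the same rule between vowels gives [ʒoʒaɣi].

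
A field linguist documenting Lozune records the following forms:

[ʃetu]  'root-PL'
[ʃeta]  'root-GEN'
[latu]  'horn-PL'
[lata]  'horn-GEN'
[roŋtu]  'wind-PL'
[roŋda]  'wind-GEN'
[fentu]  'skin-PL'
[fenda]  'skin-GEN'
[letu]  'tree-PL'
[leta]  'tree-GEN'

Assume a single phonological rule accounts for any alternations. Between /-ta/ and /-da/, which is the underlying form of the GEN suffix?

The GEN suffix surfaces as [-da] and [-ta], depending on the final segment of the stem.
By contrast the PL suffix keeps its initial [t] throughout — that segment must be underlying.
The GEN suffix is therefore /-da/ underlyingly, with post-vocalic devoicing: voiced stops become voiceless after a vowel.

/-da/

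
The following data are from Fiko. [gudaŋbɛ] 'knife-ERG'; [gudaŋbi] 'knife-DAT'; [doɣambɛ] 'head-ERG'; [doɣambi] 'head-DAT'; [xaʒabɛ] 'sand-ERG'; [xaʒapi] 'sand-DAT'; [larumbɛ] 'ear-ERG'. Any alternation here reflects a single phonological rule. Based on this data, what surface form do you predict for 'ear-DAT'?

[larumbi]

The DAT suffix surfaces as [-bi] and [-pi], depending on the final segment of the stem.
The ERG suffix, which begins with [b], is invariant after every stem; so [b] is not altered by any rule here.
So the underlying form is /-pi/, and voiceless stops become voiced after a nasal.
After 'ear', which ends in a nasal, the suffix surfaces as [-bi], giving [larumbi].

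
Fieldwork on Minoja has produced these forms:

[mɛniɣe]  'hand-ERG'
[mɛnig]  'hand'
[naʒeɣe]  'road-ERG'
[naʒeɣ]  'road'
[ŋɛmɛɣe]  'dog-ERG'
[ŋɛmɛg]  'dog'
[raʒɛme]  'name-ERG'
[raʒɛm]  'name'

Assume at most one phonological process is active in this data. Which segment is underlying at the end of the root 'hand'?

/g/

The root 'hand' surfaces as [mɛniɣe] and [mɛnig], with a stem-final [ɣ] ~ [g] alternation.
The stem 'road' ([naʒeɣe], [naʒeɣ]) shows [ɣ] unchanged in both environments, so [ɣ] cannot be basic with [g] derived in isolation.
The alternation reflects intervocalic spirantization: voiced stops become fricatives between vowels. /g/ is underlying.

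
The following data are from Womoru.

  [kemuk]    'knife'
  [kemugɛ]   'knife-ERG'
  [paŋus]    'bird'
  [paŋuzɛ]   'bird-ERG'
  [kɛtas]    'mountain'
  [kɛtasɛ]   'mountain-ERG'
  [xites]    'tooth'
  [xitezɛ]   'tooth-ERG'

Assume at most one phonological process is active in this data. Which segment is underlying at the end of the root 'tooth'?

The stem for 'tooth' ends in [s] in [xites] but [z] in [xitezɛ].
If /s/ were underlying and a rule turned it into [z] before the ERG suffix, 'mountain' would also alternate; but it has [s] in both [kɛtas] and [kɛtasɛ].
The alternation reflects word-final obstruent devoicing: voiced obstruents become voiceless word-finally. /z/ is underlying.

/z/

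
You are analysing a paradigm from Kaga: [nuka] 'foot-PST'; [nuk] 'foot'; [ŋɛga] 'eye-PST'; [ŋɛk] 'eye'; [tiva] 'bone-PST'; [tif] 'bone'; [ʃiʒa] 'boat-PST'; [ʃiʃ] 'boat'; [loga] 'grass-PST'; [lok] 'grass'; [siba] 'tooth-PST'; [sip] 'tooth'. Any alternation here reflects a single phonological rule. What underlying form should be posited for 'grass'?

/log/

'grass' shows [g] ~ [k] at the end of the stem ([loga] vs [lok]).
But 'foot' keeps [k] in both environments ([nuka], [nuk]), so there is no rule changing /k/ to [g] before the PST suffix.
So /g/ is underlying, and a rule of word-final obstruent devoicing — voiced obstruents become voiceless word-finally — gives [k].
So 'grass' = /log/.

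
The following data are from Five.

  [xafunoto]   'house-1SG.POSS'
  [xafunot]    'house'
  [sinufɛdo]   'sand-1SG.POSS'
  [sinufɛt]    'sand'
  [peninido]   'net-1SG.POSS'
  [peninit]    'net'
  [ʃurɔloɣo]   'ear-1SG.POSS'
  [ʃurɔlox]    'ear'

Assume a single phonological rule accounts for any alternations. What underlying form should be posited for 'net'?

/peninid/

In [peninido] and [peninit] the final segment of 'net' alternates: [d] ~ [t].
Compare 'house', with invariant [t] in [xafunoto] and [xafunot]: an analysis with underlying /t/ and a rule producing [d] before the 1SG.POSS suffix would wrongly predict alternation here too.
The underlying segment must be /d/; voiced obstruents become voiceless word-finally, yielding [t] there.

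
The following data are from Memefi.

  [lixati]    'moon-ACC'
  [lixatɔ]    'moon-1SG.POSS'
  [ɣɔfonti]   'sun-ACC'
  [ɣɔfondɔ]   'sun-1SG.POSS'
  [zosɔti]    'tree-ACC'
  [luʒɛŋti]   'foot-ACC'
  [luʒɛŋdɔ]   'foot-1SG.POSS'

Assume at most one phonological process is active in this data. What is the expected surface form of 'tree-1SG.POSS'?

The 1SG.POSS suffix surfaces as [-dɔ] and [-tɔ], depending on the final segment of the stem.
The ACC suffix, which begins with [t], is invariant after every stem; so [t] is not altered by any rule here.
So the underlying form is /-dɔ/, and voiced stops become voiceless after a vowel.
After 'tree', which ends in a vowel, the suffix surfaces as [-tɔ], giving [zosɔtɔ].

[zosɔtɔ]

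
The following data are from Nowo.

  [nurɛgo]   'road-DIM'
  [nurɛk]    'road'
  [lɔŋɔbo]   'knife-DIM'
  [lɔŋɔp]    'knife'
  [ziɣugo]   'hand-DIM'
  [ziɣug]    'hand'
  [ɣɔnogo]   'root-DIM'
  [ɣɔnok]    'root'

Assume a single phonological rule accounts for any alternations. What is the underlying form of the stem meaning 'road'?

In [nurɛgo] and [nurɛk] the final segment of 'road' alternates: [g] ~ [k].
But 'hand' keeps [g] in both environments ([ziɣugo], [ziɣug]), so there is no rule changing /g/ to [k] in isolation.
The alternation reflects intervocalic voicing: voiceless stops become voiced between vowels. /k/ is underlying.

/nurɛk/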